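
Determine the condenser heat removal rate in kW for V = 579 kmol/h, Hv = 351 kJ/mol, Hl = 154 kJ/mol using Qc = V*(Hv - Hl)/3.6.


Qc = 579 * (351 - 154) / 3.6 = 579 * 197 / 3.6 = 31680

31680 kW


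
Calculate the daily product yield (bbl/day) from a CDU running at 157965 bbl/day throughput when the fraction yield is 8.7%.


Crude throughput = 157965 bbl/day
Fraction yield = 8.7%
yield = throughput * fraction / 100
yield = 157965 * 8.7 / 100 = 13742.955

13742.955 bbl/day


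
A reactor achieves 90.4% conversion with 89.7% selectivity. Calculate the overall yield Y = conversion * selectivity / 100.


Overall yield = conversion (%) * selectivity (%) / 100
Conversion = 90.4%, Selectivity = 89.7%
Y = 90.4 * 89.7 / 100
= 81.0888 %

81.0888 %


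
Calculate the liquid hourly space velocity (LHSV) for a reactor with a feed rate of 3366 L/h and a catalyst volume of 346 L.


LHSV = volumetric feed rate / catalyst volume
= 3366 L/h / 346 L
= 9.728 h^-1

9.728 h^-1


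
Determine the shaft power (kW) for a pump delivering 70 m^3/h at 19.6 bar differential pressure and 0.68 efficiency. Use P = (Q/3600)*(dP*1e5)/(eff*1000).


Q = 70 / 3600 = 0.0194444 m^3/s
P = 0.0194444 * (19.6 * 1e5) / 0.68 / 1000 = 56.05

56.05 kW


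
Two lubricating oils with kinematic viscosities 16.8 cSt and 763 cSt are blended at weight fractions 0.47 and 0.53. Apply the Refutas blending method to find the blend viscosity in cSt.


Refutas method: VBN_i = 14.534*ln(ln(visc_i + 0.8)) + 10.975, blended linearly by mass fraction; since VBN is linear in VBI_i = ln(ln(visc_i + 0.8)) and the fractions sum to 1, blend VBI directly: visc = exp(exp(VBI_blend)) - 0.8
VBI_1 = ln(ln(16.8 + 0.8)) = 1.05358
VBI_2 = ln(ln(763 + 0.8)) = 1.89286
VBI_blend = 0.47 * 1.05358 + 0.53 * 1.89286 = 1.4984
visc_blend = exp(exp(1.4984)) - 0.8 = 86.95

86.95 cSt


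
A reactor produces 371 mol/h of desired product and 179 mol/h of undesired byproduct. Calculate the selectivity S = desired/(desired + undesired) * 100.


Selectivity = desired / (desired + undesired) * 100
Total products = 371 + 179 = 550 mol/h
S = 371 / 550 * 100
= 0.6745 * 100
= 67.45 %

67.45 %


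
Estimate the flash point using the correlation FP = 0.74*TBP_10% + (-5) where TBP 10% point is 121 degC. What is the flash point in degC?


FP = 0.74 * 121 + (-5) = 84.54

84.54 degC


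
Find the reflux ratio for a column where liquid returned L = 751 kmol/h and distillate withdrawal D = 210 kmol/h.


Reflux ratio definition: R = L / D (liquid returned / distillate withdrawn)
L = 751 kmol/h, D = 210 kmol/h
R = 751 / 210 = 3.576

3.576


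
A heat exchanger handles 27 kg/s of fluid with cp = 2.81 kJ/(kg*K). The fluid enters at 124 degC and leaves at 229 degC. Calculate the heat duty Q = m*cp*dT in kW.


Q = m_dot * cp * delta_T
delta_T = 229 - 124 = 105 K
Q = 27 * 2.81 * 105
= 75.87 * 105
= 7966.35 kW

7966.35 kW


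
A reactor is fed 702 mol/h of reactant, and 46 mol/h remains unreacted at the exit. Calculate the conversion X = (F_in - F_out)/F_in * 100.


X = (F_in - F_out) / F_in * 100
Moles reacted = 702 - 46 = 656
X = 656 / 702 * 100
= 0.9345 * 100
= 93.45 %

93.45 %


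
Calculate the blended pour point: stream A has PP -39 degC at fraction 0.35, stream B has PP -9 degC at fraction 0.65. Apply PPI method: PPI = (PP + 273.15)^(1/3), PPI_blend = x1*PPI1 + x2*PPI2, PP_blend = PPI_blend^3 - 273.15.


PPI_1 = (-39 + 273.15)^(1/3) = 6.163557
PPI_2 = (-9 + 273.15)^(1/3) = 6.416283
PPI_blend = 0.35 * 6.163557 + 0.65 * 6.416283 = 6.327829
PP_blend = 6.327829^3 - 273.15 = 253.3753 - 273.15 = -19.77

-19.77 degC


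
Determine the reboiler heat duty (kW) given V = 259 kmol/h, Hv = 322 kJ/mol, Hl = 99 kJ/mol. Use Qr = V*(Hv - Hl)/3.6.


Qr = 259 * (322 - 99) / 3.6 = 259 * 223 / 3.6 = 16040

16040 kW


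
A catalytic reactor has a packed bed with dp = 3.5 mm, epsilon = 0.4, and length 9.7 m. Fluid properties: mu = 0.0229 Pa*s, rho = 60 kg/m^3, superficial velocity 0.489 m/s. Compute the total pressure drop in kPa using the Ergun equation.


dp = 3.5 mm = 0.0035 m
Viscous term = 150*0.0229*0.489*(1-0.4)^2 / (0.0035^2*0.4^3) = 771298
Inertial term = 1.75*60*0.489^2*(1-0.4) / (0.0035*0.4^3) = 67252.8
dP/L = 771298 + 67252.8 = 838551 Pa/m
dP = 838551 * 9.7 / 1000 = 8134 kPa

8134 kPa


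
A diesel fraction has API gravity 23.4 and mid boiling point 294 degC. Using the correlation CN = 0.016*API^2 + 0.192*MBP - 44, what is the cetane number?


CN = 0.016 * 23.4^2 + 0.192 * 294 - 44
CN = 8.76096 + 56.448 - 44 = 21.20896

21.20896


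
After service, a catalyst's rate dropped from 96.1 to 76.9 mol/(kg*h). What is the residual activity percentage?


Activity (%) = (rate_used / rate_fresh) * 100
rate_used = 76.9, rate_fresh = 96.1
= (76.9 / 96.1) * 100
= 0.8002 * 100 = 80.02

80.02 %


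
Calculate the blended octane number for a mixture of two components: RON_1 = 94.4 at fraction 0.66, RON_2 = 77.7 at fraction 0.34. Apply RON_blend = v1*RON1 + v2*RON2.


Linear blending: RON_blend = sum(vi * RONi)
Contribution 1: 0.66 * 94.4 = 62.304
Contribution 2: 0.34 * 77.7 = 26.418
RON_blend = 62.304 + 26.418 = 88.722

88.722


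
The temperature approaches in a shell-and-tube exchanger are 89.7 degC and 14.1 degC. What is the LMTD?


LMTD = (dT1 - dT2) / ln(dT1/dT2)
= (89.7 - 14.1) / ln(89.7 / 14.1) = 75.6 / 1.8503 = 40.86

40.86 degC


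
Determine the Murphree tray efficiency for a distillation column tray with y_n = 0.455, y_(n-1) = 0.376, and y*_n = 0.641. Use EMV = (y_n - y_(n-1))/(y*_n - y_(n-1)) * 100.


Murphree vapor efficiency: EMV = (y_n - y_(n-1)) / (y*_n - y_(n-1)) * 100
EMV = (0.455 - 0.376) / (0.641 - 0.376) * 100 = 0.079 / 0.265 * 100 = 29.81

29.81 %


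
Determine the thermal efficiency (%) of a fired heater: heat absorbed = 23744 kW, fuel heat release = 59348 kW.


Furnace efficiency = Q_absorbed / Q_fuel * 100
= 23744 / 59348 * 100 = 40.01

40.01 %


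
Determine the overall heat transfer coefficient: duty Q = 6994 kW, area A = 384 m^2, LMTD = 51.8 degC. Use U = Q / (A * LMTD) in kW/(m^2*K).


From Q = U*A*LMTD, U = Q / (A * LMTD)
U = 6994 / (384 * 51.8) = 6994 / 19891.2 = 0.3516

0.3516 kW/(m^2*K)


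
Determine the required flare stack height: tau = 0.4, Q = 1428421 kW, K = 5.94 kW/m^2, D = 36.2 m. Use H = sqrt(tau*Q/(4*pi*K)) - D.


tau*Q/(4*pi*K) = 0.4 * 1428421 / (4 * pi * 5.94) = 7654.55
sqrt(7654.55) = 87.4903
H = 87.4903 - 36.2 = 51.29

51.29 m


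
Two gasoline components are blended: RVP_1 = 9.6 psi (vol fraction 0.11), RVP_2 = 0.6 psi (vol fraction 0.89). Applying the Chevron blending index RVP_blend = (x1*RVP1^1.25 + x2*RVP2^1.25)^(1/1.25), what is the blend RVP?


Chevron index: RVP_blend = (sum xi*RVPi^1.25)^(1/1.25)
RVP^1.25 terms: 0.11 * 9.6^1.25 + 0.89 * 0.6^1.25 = 2.32878
RVP_blend = 2.32878^(1/1.25) = 1.967

1.967 psi


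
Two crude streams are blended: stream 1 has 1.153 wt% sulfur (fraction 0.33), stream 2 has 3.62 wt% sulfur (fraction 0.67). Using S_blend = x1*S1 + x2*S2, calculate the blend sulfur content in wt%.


Linear sulfur blending: S_blend = x1*S1 + x2*S2
Contribution 1: 0.33 * 1.153 = 0.38049 wt%
Contribution 2: 0.67 * 3.62 = 2.4254 wt%
S_blend = 0.38049 + 2.4254 = 2.80589

2.80589 wt%


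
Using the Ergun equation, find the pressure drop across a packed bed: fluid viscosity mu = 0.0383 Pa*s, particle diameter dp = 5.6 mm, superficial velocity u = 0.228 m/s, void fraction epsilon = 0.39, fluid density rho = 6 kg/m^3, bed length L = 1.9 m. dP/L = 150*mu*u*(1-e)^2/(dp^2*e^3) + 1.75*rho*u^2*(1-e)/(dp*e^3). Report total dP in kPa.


dp = 5.6 mm = 0.0056 m
Viscous term = 150*0.0383*0.228*(1-0.39)^2 / (0.0056^2*0.39^3) = 262008
Inertial term = 1.75*6*0.228^2*(1-0.39) / (0.0056*0.39^3) = 1002.32
dP/L = 262008 + 1002.32 = 263010 Pa/m
dP = 263010 * 1.9 / 1000 = 499.7 kPa

499.7 kPa


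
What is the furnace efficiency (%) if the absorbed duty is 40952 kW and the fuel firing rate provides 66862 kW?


Furnace efficiency = Q_absorbed / Q_fuel * 100
= 40952 / 66862 * 100 = 61.25

61.25 %


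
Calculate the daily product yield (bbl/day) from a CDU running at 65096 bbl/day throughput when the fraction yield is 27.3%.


Crude throughput = 65096 bbl/day
Fraction yield = 27.3%
yield = throughput * fraction / 100
yield = 65096 * 27.3 / 100 = 17771.208

17771.208 bbl/day


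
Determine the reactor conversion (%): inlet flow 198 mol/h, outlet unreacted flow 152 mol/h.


X = (F_in - F_out) / F_in * 100
Moles reacted = 198 - 152 = 46
X = 46 / 198 * 100
= 0.2323 * 100
= 23.23 %

23.23 %


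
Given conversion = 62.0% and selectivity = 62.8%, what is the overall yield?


Overall yield = conversion (%) * selectivity (%) / 100
Conversion = 62.0%, Selectivity = 62.8%
Y = 62.0 * 62.8 / 100
= 38.936 %

38.936 %


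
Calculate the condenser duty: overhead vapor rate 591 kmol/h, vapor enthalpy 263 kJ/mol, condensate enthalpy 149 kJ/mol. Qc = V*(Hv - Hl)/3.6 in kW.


Qc = 591 * (263 - 149) / 3.6 = 591 * 114 / 3.6 = 18720

18720 kW


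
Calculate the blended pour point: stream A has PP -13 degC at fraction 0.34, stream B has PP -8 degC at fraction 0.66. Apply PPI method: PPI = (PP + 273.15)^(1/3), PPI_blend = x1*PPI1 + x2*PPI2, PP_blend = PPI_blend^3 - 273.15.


PPI_1 = (-13 + 273.15)^(1/3) = 6.383731
PPI_2 = (-8 + 273.15)^(1/3) = 6.42437
PPI_blend = 0.34 * 6.383731 + 0.66 * 6.42437 = 6.410553
PP_blend = 6.410553^3 - 273.15 = 263.4429 - 273.15 = -9.71

-9.71 degC


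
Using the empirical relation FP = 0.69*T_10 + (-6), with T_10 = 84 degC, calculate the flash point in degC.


FP = 0.69 * 84 + (-6) = 51.96

51.96 degC


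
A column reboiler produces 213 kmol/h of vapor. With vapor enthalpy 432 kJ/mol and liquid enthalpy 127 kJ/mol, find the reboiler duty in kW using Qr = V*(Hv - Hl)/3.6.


Qr = 213 * (432 - 127) / 3.6 = 213 * 305 / 3.6 = 18050

18050 kW


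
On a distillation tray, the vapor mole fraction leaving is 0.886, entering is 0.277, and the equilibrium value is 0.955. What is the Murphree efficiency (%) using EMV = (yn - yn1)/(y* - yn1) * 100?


Murphree vapor efficiency: EMV = (y_n - y_(n-1)) / (y*_n - y_(n-1)) * 100
EMV = (0.886 - 0.277) / (0.955 - 0.277) * 100 = 0.609 / 0.678 * 100 = 89.82

89.82 %


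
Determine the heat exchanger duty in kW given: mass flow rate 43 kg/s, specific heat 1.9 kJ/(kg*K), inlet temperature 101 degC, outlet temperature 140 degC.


Q = m_dot * cp * delta_T
delta_T = 140 - 101 = 39 K
Q = 43 * 1.9 * 39
= 81.7 * 39
= 3186.3 kW

3186.3 kW


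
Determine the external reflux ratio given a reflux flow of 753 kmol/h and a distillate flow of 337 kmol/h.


Reflux ratio definition: R = L / D (liquid returned / distillate withdrawn)
L = 753 kmol/h, D = 337 kmol/h
R = 753 / 337 = 2.234

2.234


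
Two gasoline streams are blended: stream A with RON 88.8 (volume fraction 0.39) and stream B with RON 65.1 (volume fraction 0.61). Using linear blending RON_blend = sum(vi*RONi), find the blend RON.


Linear blending: RON_blend = sum(vi * RONi)
Contribution 1: 0.39 * 88.8 = 34.632
Contribution 2: 0.61 * 65.1 = 39.711
RON_blend = 34.632 + 39.711 = 74.343

74.343


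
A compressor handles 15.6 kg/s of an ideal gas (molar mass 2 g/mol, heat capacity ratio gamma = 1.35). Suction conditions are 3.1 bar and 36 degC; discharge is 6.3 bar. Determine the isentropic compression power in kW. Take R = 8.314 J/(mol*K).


Isentropic work: W = m*(gamma/(gamma-1))*(R*T1/MW)*((P2/P1)^((gamma-1)/gamma) - 1)
T1 = 36 + 273.15 = 309.15 K
Pressure ratio = 6.3 / 3.1 = 2.03226
Exponent = (1.35 - 1)/1.35 = 0.259259
(P2/P1)^exp - 1 = 2.03226^0.259259 - 1 = 0.201839
W = 15.6 * 1.35 / 0.35 * 8.314 * 309.15 / 2 * 0.201839 = 15610

15610 kW


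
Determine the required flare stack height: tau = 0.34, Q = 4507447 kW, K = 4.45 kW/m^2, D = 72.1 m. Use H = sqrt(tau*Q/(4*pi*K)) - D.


tau*Q/(4*pi*K) = 0.34 * 4507447 / (4 * pi * 4.45) = 27405.6
sqrt(27405.6) = 165.546
H = 165.546 - 72.1 = 93.45

93.45 m


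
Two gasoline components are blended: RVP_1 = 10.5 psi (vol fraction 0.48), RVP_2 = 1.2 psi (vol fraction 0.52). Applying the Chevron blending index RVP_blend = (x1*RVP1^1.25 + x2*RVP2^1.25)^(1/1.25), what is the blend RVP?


Chevron index: RVP_blend = (sum xi*RVPi^1.25)^(1/1.25)
RVP^1.25 terms: 0.48 * 10.5^1.25 + 0.52 * 1.2^1.25 = 9.72562
RVP_blend = 9.72562^(1/1.25) = 6.171

6.171 psi


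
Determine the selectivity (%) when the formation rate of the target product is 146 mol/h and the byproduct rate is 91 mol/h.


Selectivity = desired / (desired + undesired) * 100
Total products = 146 + 91 = 237 mol/h
S = 146 / 237 * 100
= 0.6160 * 100
= 61.60 %

61.60 %


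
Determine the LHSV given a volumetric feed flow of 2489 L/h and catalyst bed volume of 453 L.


LHSV = volumetric feed rate / catalyst volume
= 2489 L/h / 453 L
= 5.494 h^-1

5.494 h^-1


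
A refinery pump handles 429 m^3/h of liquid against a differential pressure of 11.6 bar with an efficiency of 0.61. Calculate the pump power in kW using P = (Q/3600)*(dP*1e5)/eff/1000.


Q = 429 / 3600 = 0.119167 m^3/s
P = 0.119167 * (11.6 * 1e5) / 0.61 / 1000 = 226.6

226.6 kW


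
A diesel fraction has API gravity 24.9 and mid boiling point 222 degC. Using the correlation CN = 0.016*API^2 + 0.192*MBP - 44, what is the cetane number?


CN = 0.016 * 24.9^2 + 0.192 * 222 - 44
CN = 9.92016 + 42.624 - 44 = 8.54416

8.54416


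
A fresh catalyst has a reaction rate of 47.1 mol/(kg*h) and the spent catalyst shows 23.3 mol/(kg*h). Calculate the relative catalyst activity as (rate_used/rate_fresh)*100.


Activity (%) = (rate_used / rate_fresh) * 100
rate_used = 23.3, rate_fresh = 47.1
= (23.3 / 47.1) * 100
= 0.4947 * 100 = 49.47

49.47 %


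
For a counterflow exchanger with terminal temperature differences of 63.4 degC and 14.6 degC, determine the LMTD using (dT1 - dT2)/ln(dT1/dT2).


LMTD = (dT1 - dT2) / ln(dT1/dT2)
= (63.4 - 14.6) / ln(63.4 / 14.6) = 48.8 / 1.46844 = 33.23

33.23 degC


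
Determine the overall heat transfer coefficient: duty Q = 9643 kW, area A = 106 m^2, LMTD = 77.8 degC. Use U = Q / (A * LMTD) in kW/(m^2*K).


From Q = U*A*LMTD, U = Q / (A * LMTD)
U = 9643 / (106 * 77.8) = 9643 / 8246.8 = 1.169

1.169 kW/(m^2*K)


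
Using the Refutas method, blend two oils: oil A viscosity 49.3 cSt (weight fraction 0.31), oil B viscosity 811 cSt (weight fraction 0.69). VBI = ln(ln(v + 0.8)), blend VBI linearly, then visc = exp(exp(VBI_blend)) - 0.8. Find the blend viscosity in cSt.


Refutas method: VBN_i = 14.534*ln(ln(visc_i + 0.8)) + 10.975, blended linearly by mass fraction; since VBN is linear in VBI_i = ln(ln(visc_i + 0.8)) and the fractions sum to 1, blend VBI directly: visc = exp(exp(VBI_blend)) - 0.8
VBI_1 = ln(ln(49.3 + 0.8)) = 1.36457
VBI_2 = ln(ln(811 + 0.8)) = 1.902
VBI_blend = 0.31 * 1.36457 + 0.69 * 1.902 = 1.7354
visc_blend = exp(exp(1.7354)) - 0.8 = 289.6

289.6 cSt


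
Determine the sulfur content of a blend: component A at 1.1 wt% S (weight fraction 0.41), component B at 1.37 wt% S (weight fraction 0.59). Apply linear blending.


Linear sulfur blending: S_blend = x1*S1 + x2*S2
Contribution 1: 0.41 * 1.1 = 0.451 wt%
Contribution 2: 0.59 * 1.37 = 0.8083 wt%
S_blend = 0.451 + 0.8083 = 1.2593

1.2593 wt%


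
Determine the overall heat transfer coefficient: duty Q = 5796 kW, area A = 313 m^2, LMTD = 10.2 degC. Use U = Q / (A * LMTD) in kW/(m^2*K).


From Q = U*A*LMTD, U = Q / (A * LMTD)
U = 5796 / (313 * 10.2) = 5796 / 3192.6 = 1.815

1.815 kW/(m^2*K)


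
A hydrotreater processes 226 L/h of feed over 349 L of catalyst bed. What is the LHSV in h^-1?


LHSV = volumetric feed rate / catalyst volume
= 226 L/h / 349 L
= 0.6476 h^-1

0.6476 h^-1


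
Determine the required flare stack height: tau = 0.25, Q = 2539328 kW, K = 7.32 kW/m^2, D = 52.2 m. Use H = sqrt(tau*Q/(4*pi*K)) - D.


tau*Q/(4*pi*K) = 0.25 * 2539328 / (4 * pi * 7.32) = 6901.41
sqrt(6901.41) = 83.0747
H = 83.0747 - 52.2 = 30.87

30.87 m


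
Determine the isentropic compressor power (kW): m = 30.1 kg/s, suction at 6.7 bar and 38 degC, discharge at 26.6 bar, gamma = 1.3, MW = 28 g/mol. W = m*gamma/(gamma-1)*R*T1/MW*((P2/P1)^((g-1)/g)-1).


Isentropic work: W = m*(gamma/(gamma-1))*(R*T1/MW)*((P2/P1)^((gamma-1)/gamma) - 1)
T1 = 38 + 273.15 = 311.15 K
Pressure ratio = 26.6 / 6.7 = 3.97015
Exponent = (1.3 - 1)/1.3 = 0.230769
(P2/P1)^exp - 1 = 3.97015^0.230769 - 1 = 0.374631
W = 30.1 * 1.3 / 0.3 * 8.314 * 311.15 / 28 * 0.374631 = 4515

4515 kW


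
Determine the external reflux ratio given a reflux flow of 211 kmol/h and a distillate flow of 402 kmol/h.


Reflux ratio definition: R = L / D (liquid returned / distillate withdrawn)
L = 211 kmol/h, D = 402 kmol/h
R = 211 / 402 = 0.5249

0.5249


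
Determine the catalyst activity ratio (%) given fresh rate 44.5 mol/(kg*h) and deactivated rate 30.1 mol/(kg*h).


Activity (%) = (rate_used / rate_fresh) * 100
rate_used = 30.1, rate_fresh = 44.5
= (30.1 / 44.5) * 100
= 0.6764 * 100 = 67.64

67.64 %


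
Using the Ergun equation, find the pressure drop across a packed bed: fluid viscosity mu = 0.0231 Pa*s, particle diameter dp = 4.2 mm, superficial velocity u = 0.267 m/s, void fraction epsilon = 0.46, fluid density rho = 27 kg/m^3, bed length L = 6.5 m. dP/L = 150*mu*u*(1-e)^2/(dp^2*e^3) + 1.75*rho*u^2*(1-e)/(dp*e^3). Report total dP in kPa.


dp = 4.2 mm = 0.0042 m
Viscous term = 150*0.0231*0.267*(1-0.46)^2 / (0.0042^2*0.46^3) = 157119
Inertial term = 1.75*27*0.267^2*(1-0.46) / (0.0042*0.46^3) = 4449.34
dP/L = 157119 + 4449.34 = 161568 Pa/m
dP = 161568 * 6.5 / 1000 = 1050 kPa

1050 kPa


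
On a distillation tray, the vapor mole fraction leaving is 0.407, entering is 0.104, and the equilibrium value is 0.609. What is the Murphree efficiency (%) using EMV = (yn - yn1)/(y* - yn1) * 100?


Murphree vapor efficiency: EMV = (y_n - y_(n-1)) / (y*_n - y_(n-1)) * 100
EMV = (0.407 - 0.104) / (0.609 - 0.104) * 100 = 0.303 / 0.505 * 100 = 60.00

60.00 %


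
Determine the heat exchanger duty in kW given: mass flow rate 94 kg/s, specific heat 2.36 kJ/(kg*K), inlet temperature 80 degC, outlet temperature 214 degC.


Q = m_dot * cp * delta_T
delta_T = 214 - 80 = 134 K
Q = 94 * 2.36 * 134
= 221.84 * 134
= 29726.56 kW

29726.56 kW


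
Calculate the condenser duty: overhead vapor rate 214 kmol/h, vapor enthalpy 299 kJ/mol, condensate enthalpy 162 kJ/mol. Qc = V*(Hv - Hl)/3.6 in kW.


Qc = 214 * (299 - 162) / 3.6 = 214 * 137 / 3.6 = 8144

8144 kW


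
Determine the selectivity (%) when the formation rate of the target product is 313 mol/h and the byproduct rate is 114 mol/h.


Selectivity = desired / (desired + undesired) * 100
Total products = 313 + 114 = 427 mol/h
S = 313 / 427 * 100
= 0.7330 * 100
= 73.30 %

73.30 %


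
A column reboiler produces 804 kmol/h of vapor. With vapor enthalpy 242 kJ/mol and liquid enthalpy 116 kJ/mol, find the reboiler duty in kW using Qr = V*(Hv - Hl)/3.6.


Qr = 804 * (242 - 116) / 3.6 = 804 * 126 / 3.6 = 28140

28140 kW


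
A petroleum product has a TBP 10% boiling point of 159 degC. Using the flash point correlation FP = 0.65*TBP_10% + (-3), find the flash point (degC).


FP = 0.65 * 159 + (-3) = 100.35

100.35 degC


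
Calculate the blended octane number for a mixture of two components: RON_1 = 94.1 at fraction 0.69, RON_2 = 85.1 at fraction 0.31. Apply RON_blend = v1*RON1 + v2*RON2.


Linear blending: RON_blend = sum(vi * RONi)
Contribution 1: 0.69 * 94.1 = 64.929
Contribution 2: 0.31 * 85.1 = 26.381
RON_blend = 64.929 + 26.381 = 91.31

91.31


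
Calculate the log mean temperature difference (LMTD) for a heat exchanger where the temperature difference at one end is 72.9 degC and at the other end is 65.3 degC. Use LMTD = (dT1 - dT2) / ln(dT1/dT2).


LMTD = (dT1 - dT2) / ln(dT1/dT2)
= (72.9 - 65.3) / ln(72.9 / 65.3) = 7.6 / 0.110097 = 69.03

69.03 degC


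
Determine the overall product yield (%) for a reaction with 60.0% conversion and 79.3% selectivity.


Overall yield = conversion (%) * selectivity (%) / 100
Conversion = 60.0%, Selectivity = 79.3%
Y = 60.0 * 79.3 / 100
= 47.58 %

47.58 %


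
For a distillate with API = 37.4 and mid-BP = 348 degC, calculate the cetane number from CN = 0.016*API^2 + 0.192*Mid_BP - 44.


CN = 0.016 * 37.4^2 + 0.192 * 348 - 44
CN = 22.38016 + 66.816 - 44 = 45.19616

45.19616


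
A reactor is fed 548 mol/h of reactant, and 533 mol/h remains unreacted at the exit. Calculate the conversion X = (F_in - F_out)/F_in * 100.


X = (F_in - F_out) / F_in * 100
Moles reacted = 548 - 533 = 15
X = 15 / 548 * 100
= 0.02737 * 100
= 2.737 %

2.737 %


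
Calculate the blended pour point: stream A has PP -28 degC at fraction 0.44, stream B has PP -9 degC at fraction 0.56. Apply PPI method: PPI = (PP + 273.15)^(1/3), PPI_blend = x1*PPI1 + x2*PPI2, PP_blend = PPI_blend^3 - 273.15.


PPI_1 = (-28 + 273.15)^(1/3) = 6.258601
PPI_2 = (-9 + 273.15)^(1/3) = 6.416283
PPI_blend = 0.44 * 6.258601 + 0.56 * 6.416283 = 6.346903
PP_blend = 6.346903^3 - 273.15 = 255.6734 - 273.15 = -17.48

-17.48 degC


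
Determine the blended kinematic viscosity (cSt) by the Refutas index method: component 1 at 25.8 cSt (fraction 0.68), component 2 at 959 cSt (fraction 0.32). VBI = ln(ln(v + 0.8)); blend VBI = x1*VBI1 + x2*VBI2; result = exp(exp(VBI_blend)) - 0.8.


Refutas method: VBN_i = 14.534*ln(ln(visc_i + 0.8)) + 10.975, blended linearly by mass fraction; since VBN is linear in VBI_i = ln(ln(visc_i + 0.8)) and the fractions sum to 1, blend VBI directly: visc = exp(exp(VBI_blend)) - 0.8
VBI_1 = ln(ln(25.8 + 0.8)) = 1.18812
VBI_2 = ln(ln(959 + 0.8)) = 1.92669
VBI_blend = 0.68 * 1.18812 + 0.32 * 1.92669 = 1.42446
visc_blend = exp(exp(1.42446)) - 0.8 = 62.99

62.99 cSt


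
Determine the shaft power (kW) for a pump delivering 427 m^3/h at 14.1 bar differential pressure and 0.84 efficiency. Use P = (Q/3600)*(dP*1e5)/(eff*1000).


Q = 427 / 3600 = 0.118611 m^3/s
P = 0.118611 * (14.1 * 1e5) / 0.84 / 1000 = 199.1

199.1 kW


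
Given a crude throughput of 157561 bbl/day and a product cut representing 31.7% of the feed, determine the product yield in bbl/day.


Crude throughput = 157561 bbl/day
Fraction yield = 31.7%
yield = throughput * fraction / 100
yield = 157561 * 31.7 / 100 = 49946.837

49946.837 bbl/day


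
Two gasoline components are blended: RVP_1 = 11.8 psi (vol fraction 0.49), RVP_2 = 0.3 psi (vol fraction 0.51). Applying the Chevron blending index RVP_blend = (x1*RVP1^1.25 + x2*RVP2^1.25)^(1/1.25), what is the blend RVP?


Chevron index: RVP_blend = (sum xi*RVPi^1.25)^(1/1.25)
RVP^1.25 terms: 0.49 * 11.8^1.25 + 0.51 * 0.3^1.25 = 10.8296
RVP_blend = 10.8296^(1/1.25) = 6.725

6.725 psi


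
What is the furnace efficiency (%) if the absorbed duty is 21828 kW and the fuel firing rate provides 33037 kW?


Furnace efficiency = Q_absorbed / Q_fuel * 100
= 21828 / 33037 * 100 = 66.07

66.07 %


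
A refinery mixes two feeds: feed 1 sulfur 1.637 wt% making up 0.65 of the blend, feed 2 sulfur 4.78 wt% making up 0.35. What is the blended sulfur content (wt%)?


Linear sulfur blending: S_blend = x1*S1 + x2*S2
Contribution 1: 0.65 * 1.637 = 1.06405 wt%
Contribution 2: 0.35 * 4.78 = 1.673 wt%
S_blend = 1.06405 + 1.673 = 2.73705

2.73705 wt%


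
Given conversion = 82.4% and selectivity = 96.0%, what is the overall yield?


Overall yield = conversion (%) * selectivity (%) / 100
Conversion = 82.4%, Selectivity = 96.0%
Y = 82.4 * 96.0 / 100
= 79.104 %

79.104 %


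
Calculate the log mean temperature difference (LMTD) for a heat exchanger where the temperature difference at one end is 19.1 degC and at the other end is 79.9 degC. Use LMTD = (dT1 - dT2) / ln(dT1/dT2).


LMTD = (dT1 - dT2) / ln(dT1/dT2)
= (19.1 - 79.9) / ln(19.1 / 79.9) = -60.8 / -1.43109 = 42.49

42.49 degC


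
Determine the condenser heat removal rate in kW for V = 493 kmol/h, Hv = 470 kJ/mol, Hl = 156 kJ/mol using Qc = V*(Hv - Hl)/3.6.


Qc = 493 * (470 - 156) / 3.6 = 493 * 314 / 3.6 = 43000

43000 kW


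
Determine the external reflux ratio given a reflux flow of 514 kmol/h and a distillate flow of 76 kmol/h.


Reflux ratio definition: R = L / D (liquid returned / distillate withdrawn)
L = 514 kmol/h, D = 76 kmol/h
R = 514 / 76 = 6.763

6.763


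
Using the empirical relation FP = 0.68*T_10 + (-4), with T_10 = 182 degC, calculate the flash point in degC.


FP = 0.68 * 182 + (-4) = 119.76

119.76 degC


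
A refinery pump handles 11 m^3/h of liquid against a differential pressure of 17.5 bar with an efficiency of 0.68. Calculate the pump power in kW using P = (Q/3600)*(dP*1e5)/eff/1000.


Q = 11 / 3600 = 0.00305556 m^3/s
P = 0.00305556 * (17.5 * 1e5) / 0.68 / 1000 = 7.864

7.864 kW


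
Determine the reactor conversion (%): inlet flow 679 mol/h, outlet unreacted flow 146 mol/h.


X = (F_in - F_out) / F_in * 100
Moles reacted = 679 - 146 = 533
X = 533 / 679 * 100
= 0.7850 * 100
= 78.50 %

78.50 %


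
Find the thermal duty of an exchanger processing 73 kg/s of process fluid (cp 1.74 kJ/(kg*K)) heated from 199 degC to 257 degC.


Q = m_dot * cp * delta_T
delta_T = 257 - 199 = 58 K
Q = 73 * 1.74 * 58
= 127.02 * 58
= 7367.16 kW

7367.16 kW


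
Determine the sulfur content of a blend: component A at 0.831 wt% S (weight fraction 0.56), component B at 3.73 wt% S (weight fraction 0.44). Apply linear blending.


Linear sulfur blending: S_blend = x1*S1 + x2*S2
Contribution 1: 0.56 * 0.831 = 0.46536 wt%
Contribution 2: 0.44 * 3.73 = 1.6412 wt%
S_blend = 0.46536 + 1.6412 = 2.10656

2.10656 wt%


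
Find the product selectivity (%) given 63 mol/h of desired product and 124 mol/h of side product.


Selectivity = desired / (desired + undesired) * 100
Total products = 63 + 124 = 187 mol/h
S = 63 / 187 * 100
= 0.3369 * 100
= 33.69 %

33.69 %


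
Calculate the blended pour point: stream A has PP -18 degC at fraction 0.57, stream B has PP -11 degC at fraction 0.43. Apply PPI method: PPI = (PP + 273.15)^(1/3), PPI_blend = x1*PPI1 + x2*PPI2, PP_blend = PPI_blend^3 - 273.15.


PPI_1 = (-18 + 273.15)^(1/3) = 6.342569
PPI_2 = (-11 + 273.15)^(1/3) = 6.400049
PPI_blend = 0.57 * 6.342569 + 0.43 * 6.400049 = 6.367285
PP_blend = 6.367285^3 - 273.15 = 258.1445 - 273.15 = -15.01

-15.01 degC


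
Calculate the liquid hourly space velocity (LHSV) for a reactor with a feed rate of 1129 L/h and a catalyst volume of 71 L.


LHSV = volumetric feed rate / catalyst volume
= 1129 L/h / 71 L
= 15.90 h^-1

15.90 h^-1


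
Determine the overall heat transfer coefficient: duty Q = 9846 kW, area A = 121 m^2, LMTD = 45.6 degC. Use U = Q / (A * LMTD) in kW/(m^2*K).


From Q = U*A*LMTD, U = Q / (A * LMTD)
U = 9846 / (121 * 45.6) = 9846 / 5517.6 = 1.784

1.784 kW/(m^2*K)


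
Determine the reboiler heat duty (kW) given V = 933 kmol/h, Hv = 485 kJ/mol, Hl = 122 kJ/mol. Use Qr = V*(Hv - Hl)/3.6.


Qr = 933 * (485 - 122) / 3.6 = 933 * 363 / 3.6 = 94080

94080 kW


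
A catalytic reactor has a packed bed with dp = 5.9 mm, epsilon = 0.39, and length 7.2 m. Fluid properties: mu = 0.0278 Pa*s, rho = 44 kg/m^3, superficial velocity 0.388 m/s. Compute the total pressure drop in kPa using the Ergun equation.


dp = 5.9 mm = 0.0059 m
Viscous term = 150*0.0278*0.388*(1-0.39)^2 / (0.0059^2*0.39^3) = 291561
Inertial term = 1.75*44*0.388^2*(1-0.39) / (0.0059*0.39^3) = 20204
dP/L = 291561 + 20204 = 311765 Pa/m
dP = 311765 * 7.2 / 1000 = 2245 kPa

2245 kPa


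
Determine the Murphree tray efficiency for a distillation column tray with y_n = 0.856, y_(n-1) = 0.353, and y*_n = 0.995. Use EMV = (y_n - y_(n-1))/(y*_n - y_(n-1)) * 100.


Murphree vapor efficiency: EMV = (y_n - y_(n-1)) / (y*_n - y_(n-1)) * 100
EMV = (0.856 - 0.353) / (0.995 - 0.353) * 100 = 0.503 / 0.642 * 100 = 78.35

78.35 %


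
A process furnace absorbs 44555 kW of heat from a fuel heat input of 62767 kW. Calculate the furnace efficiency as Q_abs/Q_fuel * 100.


Furnace efficiency = Q_absorbed / Q_fuel * 100
= 44555 / 62767 * 100 = 70.98

70.98 %


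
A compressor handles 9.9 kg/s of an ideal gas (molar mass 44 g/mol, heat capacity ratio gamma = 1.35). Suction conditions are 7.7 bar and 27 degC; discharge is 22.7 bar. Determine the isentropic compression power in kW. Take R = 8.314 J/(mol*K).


Isentropic work: W = m*(gamma/(gamma-1))*(R*T1/MW)*((P2/P1)^((gamma-1)/gamma) - 1)
T1 = 27 + 273.15 = 300.15 K
Pressure ratio = 22.7 / 7.7 = 2.94805
Exponent = (1.35 - 1)/1.35 = 0.259259
(P2/P1)^exp - 1 = 2.94805^0.259259 - 1 = 0.323522
W = 9.9 * 1.35 / 0.35 * 8.314 * 300.15 / 44 * 0.323522 = 700.6

700.6 kW


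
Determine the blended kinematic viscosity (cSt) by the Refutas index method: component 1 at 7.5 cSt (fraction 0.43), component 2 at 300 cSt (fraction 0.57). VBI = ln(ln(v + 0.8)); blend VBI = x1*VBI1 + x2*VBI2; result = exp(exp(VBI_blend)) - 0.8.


Refutas method: VBN_i = 14.534*ln(ln(visc_i + 0.8)) + 10.975, blended linearly by mass fraction; since VBN is linear in VBI_i = ln(ln(visc_i + 0.8)) and the fractions sum to 1, blend VBI directly: visc = exp(exp(VBI_blend)) - 0.8
VBI_1 = ln(ln(7.5 + 0.8)) = 0.749648
VBI_2 = ln(ln(300 + 0.8)) = 1.7416
VBI_blend = 0.43 * 0.749648 + 0.57 * 1.7416 = 1.31506
visc_blend = exp(exp(1.31506)) - 0.8 = 40.67

40.67 cSt


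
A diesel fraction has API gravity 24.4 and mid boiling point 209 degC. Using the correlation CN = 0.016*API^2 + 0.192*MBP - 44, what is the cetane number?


CN = 0.016 * 24.4^2 + 0.192 * 209 - 44
CN = 9.52576 + 40.128 - 44 = 5.65376

5.65376


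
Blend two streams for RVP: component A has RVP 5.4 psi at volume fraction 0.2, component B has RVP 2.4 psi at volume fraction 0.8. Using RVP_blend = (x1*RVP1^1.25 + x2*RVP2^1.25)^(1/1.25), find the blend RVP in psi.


Chevron index: RVP_blend = (sum xi*RVPi^1.25)^(1/1.25)
RVP^1.25 terms: 0.2 * 5.4^1.25 + 0.8 * 2.4^1.25 = 4.03611
RVP_blend = 4.03611^(1/1.25) = 3.053

3.053 psi


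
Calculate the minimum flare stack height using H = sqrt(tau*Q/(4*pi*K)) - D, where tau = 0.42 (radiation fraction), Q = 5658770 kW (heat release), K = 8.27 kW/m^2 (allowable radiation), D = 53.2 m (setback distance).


tau*Q/(4*pi*K) = 0.42 * 5658770 / (4 * pi * 8.27) = 22869.5
sqrt(22869.5) = 151.227
H = 151.227 - 53.2 = 98.03

98.03 m


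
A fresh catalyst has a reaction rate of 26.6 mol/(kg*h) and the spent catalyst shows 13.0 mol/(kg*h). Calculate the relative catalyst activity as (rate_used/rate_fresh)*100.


Activity (%) = (rate_used / rate_fresh) * 100
rate_used = 13.0, rate_fresh = 26.6
= (13.0 / 26.6) * 100
= 0.4887 * 100 = 48.87

48.87 %


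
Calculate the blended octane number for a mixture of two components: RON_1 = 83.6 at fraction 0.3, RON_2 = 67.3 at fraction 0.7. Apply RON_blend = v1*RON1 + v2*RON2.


Linear blending: RON_blend = sum(vi * RONi)
Contribution 1: 0.3 * 83.6 = 25.08
Contribution 2: 0.7 * 67.3 = 47.11
RON_blend = 25.08 + 47.11 = 72.19

72.19


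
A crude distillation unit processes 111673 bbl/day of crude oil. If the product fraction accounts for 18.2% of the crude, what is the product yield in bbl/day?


Crude throughput = 111673 bbl/day
Fraction yield = 18.2%
yield = throughput * fraction / 100
yield = 111673 * 18.2 / 100 = 20324.486

20324.486 bbl/day


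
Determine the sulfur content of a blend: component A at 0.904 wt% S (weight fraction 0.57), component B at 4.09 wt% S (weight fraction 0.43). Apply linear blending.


Linear sulfur blending: S_blend = x1*S1 + x2*S2
Contribution 1: 0.57 * 0.904 = 0.51528 wt%
Contribution 2: 0.43 * 4.09 = 1.7587 wt%
S_blend = 0.51528 + 1.7587 = 2.27398

2.27398 wt%


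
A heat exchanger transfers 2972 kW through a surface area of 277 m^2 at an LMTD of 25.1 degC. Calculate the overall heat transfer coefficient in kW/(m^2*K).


From Q = U*A*LMTD, U = Q / (A * LMTD)
U = 2972 / (277 * 25.1) = 2972 / 6952.7 = 0.4275

0.4275 kW/(m^2*K)


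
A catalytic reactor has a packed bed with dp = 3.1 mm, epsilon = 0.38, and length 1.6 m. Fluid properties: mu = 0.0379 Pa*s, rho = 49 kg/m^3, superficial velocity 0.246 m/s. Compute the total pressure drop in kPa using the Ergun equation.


dp = 3.1 mm = 0.0031 m
Viscous term = 150*0.0379*0.246*(1-0.38)^2 / (0.0031^2*0.38^3) = 1019470
Inertial term = 1.75*49*0.246^2*(1-0.38) / (0.0031*0.38^3) = 18914
dP/L = 1019470 + 18914 = 1038380 Pa/m
dP = 1038380 * 1.6 / 1000 = 1661 kPa

1661 kPa


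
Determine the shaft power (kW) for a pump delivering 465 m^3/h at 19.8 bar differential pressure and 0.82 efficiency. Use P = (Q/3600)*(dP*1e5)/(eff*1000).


Q = 465 / 3600 = 0.129167 m^3/s
P = 0.129167 * (19.8 * 1e5) / 0.82 / 1000 = 311.9

311.9 kW


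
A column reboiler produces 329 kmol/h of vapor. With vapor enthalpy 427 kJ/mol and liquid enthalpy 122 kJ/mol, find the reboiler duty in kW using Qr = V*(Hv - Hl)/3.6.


Qr = 329 * (427 - 122) / 3.6 = 329 * 305 / 3.6 = 27870

27870 kW


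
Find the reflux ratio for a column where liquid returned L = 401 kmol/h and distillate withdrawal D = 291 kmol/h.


Reflux ratio definition: R = L / D (liquid returned / distillate withdrawn)
L = 401 kmol/h, D = 291 kmol/h
R = 401 / 291 = 1.378

1.378


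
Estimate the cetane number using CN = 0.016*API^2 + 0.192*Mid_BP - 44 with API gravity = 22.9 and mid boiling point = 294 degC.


CN = 0.016 * 22.9^2 + 0.192 * 294 - 44
CN = 8.39056 + 56.448 - 44 = 20.83856

20.83856


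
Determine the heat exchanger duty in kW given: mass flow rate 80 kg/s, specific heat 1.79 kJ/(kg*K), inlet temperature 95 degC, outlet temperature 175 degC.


Q = m_dot * cp * delta_T
delta_T = 175 - 95 = 80 K
Q = 80 * 1.79 * 80
= 143.2 * 80
= 11456 kW

11456 kW


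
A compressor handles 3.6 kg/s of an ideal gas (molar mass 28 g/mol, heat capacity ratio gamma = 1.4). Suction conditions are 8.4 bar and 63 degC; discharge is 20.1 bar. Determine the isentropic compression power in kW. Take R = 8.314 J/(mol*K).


Isentropic work: W = m*(gamma/(gamma-1))*(R*T1/MW)*((P2/P1)^((gamma-1)/gamma) - 1)
T1 = 63 + 273.15 = 336.15 K
Pressure ratio = 20.1 / 8.4 = 2.39286
Exponent = (1.4 - 1)/1.4 = 0.285714
(P2/P1)^exp - 1 = 2.39286^0.285714 - 1 = 0.283104
W = 3.6 * 1.4 / 0.4 * 8.314 * 336.15 / 28 * 0.283104 = 356.0

356.0 kW


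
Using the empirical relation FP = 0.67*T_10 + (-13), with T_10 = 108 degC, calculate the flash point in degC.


FP = 0.67 * 108 + (-13) = 59.36

59.36 degC


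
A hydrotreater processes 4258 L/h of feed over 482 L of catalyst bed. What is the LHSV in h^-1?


LHSV = volumetric feed rate / catalyst volume
= 4258 L/h / 482 L
= 8.834 h^-1

8.834 h^-1


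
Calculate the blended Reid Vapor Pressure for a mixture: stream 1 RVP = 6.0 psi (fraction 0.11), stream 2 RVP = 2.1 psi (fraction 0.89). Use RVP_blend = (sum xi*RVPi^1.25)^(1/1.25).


Chevron index: RVP_blend = (sum xi*RVPi^1.25)^(1/1.25)
RVP^1.25 terms: 0.11 * 6.0^1.25 + 0.89 * 2.1^1.25 = 3.28286
RVP_blend = 3.28286^(1/1.25) = 2.588

2.588 psi


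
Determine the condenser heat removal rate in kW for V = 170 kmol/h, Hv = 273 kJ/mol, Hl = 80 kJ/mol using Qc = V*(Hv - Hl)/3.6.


Qc = 170 * (273 - 80) / 3.6 = 170 * 193 / 3.6 = 9114

9114 kW


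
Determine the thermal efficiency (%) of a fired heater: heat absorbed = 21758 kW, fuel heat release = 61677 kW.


Furnace efficiency = Q_absorbed / Q_fuel * 100
= 21758 / 61677 * 100 = 35.28

35.28 %


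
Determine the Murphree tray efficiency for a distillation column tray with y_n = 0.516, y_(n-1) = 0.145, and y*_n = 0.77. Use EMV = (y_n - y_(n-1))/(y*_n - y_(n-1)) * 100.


Murphree vapor efficiency: EMV = (y_n - y_(n-1)) / (y*_n - y_(n-1)) * 100
EMV = (0.516 - 0.145) / (0.77 - 0.145) * 100 = 0.371 / 0.625 * 100 = 59.36

59.36 %


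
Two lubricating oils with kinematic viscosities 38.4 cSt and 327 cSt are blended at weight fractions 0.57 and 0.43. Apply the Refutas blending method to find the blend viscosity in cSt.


Refutas method: VBN_i = 14.534*ln(ln(visc_i + 0.8)) + 10.975, blended linearly by mass fraction; since VBN is linear in VBI_i = ln(ln(visc_i + 0.8)) and the fractions sum to 1, blend VBI directly: visc = exp(exp(VBI_blend)) - 0.8
VBI_1 = ln(ln(38.4 + 0.8)) = 1.29983
VBI_2 = ln(ln(327 + 0.8)) = 1.75655
VBI_blend = 0.57 * 1.29983 + 0.43 * 1.75655 = 1.49622
visc_blend = exp(exp(1.49622)) - 0.8 = 86.10

86.10 cSt


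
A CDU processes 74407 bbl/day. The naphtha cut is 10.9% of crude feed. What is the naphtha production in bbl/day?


Crude throughput = 74407 bbl/day
Fraction yield = 10.9%
yield = throughput * fraction / 100
yield = 74407 * 10.9 / 100 = 8110.363

8110.363 bbl/day


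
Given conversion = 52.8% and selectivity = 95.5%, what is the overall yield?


Overall yield = conversion (%) * selectivity (%) / 100
Conversion = 52.8%, Selectivity = 95.5%
Y = 52.8 * 95.5 / 100
= 50.424 %

50.424 %


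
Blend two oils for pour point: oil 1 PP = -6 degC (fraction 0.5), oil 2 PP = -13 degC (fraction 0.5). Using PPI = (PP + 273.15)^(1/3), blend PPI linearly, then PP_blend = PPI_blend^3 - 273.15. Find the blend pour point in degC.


PPI_1 = (-6 + 273.15)^(1/3) = 6.440482
PPI_2 = (-13 + 273.15)^(1/3) = 6.383731
PPI_blend = 0.5 * 6.440482 + 0.5 * 6.383731 = 6.412107
PP_blend = 6.412107^3 - 273.15 = 263.6345 - 273.15 = -9.52

-9.52 degC


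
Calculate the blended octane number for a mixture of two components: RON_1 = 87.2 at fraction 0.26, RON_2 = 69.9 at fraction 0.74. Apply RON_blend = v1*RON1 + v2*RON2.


Linear blending: RON_blend = sum(vi * RONi)
Contribution 1: 0.26 * 87.2 = 22.672
Contribution 2: 0.74 * 69.9 = 51.726
RON_blend = 22.672 + 51.726 = 74.398

74.398


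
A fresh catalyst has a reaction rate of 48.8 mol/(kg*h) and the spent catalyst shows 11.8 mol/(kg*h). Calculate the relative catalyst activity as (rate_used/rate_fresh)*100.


Activity (%) = (rate_used / rate_fresh) * 100
rate_used = 11.8, rate_fresh = 48.8
= (11.8 / 48.8) * 100
= 0.2418 * 100 = 24.18

24.18 %


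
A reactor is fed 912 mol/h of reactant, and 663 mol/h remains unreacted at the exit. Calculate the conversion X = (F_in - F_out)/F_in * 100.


X = (F_in - F_out) / F_in * 100
Moles reacted = 912 - 663 = 249
X = 249 / 912 * 100
= 0.2730 * 100
= 27.30 %

27.30 %


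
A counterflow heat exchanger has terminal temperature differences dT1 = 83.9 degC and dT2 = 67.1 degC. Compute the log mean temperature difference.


LMTD = (dT1 - dT2) / ln(dT1/dT2)
= (83.9 - 67.1) / ln(83.9 / 67.1) = 16.8 / 0.223442 = 75.19

75.19 degC


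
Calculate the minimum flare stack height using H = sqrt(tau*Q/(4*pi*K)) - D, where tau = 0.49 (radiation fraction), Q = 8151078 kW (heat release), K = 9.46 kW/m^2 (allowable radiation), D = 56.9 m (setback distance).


tau*Q/(4*pi*K) = 0.49 * 8151078 / (4 * pi * 9.46) = 33597.7
sqrt(33597.7) = 183.297
H = 183.297 - 56.9 = 126.4

126.4 m


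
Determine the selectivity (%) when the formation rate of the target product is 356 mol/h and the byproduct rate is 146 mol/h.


Selectivity = desired / (desired + undesired) * 100
Total products = 356 + 146 = 502 mol/h
S = 356 / 502 * 100
= 0.7092 * 100
= 70.92 %

70.92 %


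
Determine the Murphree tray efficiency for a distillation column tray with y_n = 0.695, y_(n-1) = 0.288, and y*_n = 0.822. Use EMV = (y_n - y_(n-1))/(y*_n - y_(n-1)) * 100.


Murphree vapor efficiency: EMV = (y_n - y_(n-1)) / (y*_n - y_(n-1)) * 100
EMV = (0.695 - 0.288) / (0.822 - 0.288) * 100 = 0.407 / 0.534 * 100 = 76.22

76.22 %


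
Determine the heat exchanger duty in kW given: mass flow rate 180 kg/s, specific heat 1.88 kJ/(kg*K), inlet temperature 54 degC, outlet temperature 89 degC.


Q = m_dot * cp * delta_T
delta_T = 89 - 54 = 35 K
Q = 180 * 1.88 * 35
= 338.4 * 35
= 11844 kW

11844 kW


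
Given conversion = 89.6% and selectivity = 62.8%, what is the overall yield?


Overall yield = conversion (%) * selectivity (%) / 100
Conversion = 89.6%, Selectivity = 62.8%
Y = 89.6 * 62.8 / 100
= 56.2688 %

56.2688 %


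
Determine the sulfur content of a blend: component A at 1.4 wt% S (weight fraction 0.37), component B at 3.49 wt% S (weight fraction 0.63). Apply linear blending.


Linear sulfur blending: S_blend = x1*S1 + x2*S2
Contribution 1: 0.37 * 1.4 = 0.518 wt%
Contribution 2: 0.63 * 3.49 = 2.1987 wt%
S_blend = 0.518 + 2.1987 = 2.7167

2.7167 wt%
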